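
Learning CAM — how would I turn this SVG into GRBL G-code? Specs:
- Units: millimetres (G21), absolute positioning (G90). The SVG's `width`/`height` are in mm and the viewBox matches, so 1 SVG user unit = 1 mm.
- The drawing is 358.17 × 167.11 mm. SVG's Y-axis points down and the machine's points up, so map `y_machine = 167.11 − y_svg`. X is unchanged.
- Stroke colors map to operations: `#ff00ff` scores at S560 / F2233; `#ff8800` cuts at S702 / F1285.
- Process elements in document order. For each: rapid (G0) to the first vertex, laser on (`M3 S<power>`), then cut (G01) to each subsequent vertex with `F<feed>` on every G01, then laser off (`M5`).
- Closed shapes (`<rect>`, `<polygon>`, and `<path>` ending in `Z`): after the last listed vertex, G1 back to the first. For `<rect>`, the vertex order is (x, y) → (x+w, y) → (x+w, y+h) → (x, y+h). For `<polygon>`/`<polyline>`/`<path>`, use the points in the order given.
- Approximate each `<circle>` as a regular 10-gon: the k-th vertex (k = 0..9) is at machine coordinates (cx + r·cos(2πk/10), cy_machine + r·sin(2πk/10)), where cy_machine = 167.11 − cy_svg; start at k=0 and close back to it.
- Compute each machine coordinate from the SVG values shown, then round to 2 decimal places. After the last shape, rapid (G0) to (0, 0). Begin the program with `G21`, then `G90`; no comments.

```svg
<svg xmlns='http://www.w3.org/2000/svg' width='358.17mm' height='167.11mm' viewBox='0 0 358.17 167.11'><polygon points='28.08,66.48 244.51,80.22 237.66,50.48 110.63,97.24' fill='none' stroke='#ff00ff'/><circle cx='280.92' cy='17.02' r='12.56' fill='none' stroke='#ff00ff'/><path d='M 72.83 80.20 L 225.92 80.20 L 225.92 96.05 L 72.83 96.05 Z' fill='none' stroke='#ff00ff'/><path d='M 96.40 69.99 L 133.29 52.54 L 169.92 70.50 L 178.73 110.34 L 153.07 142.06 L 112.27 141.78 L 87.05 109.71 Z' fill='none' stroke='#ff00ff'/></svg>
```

1 u = 1 mm; y_m = 167.11 − y.

[1] `<polygon>` closed polygon, #ff00ff→score S560 F2233: (28.08,100.63) → (244.51,86.89) → (237.66,116.63) → (110.63,69.87) → (28.08,100.63) (closed)

[2] `<circle>` circle, #ff00ff→score S560 F2233: (293.48,150.09) → (291.08,157.47) → (284.80,162.04) → (277.04,162.04) → (270.76,157.47) → (268.36,150.09) → (270.76,142.71) → (277.04,138.14) → (284.80,138.14) → (291.08,142.71) → (293.48,150.09) (closed)

[3] `<path>` rectangle, #ff00ff→score S560 F2233: (72.83,86.91) → (225.92,86.91) → (225.92,71.06) → (72.83,71.06) → (72.83,86.91) (closed)

[4] `<path>` regular polygon, #ff00ff→score S560 F2233: (96.40,97.12) → (133.29,114.57) → (169.92,96.61) → (178.73,56.77) → (153.07,25.05) → (112.27,25.33) → (87.05,57.40) → (96.40,97.12) (closed)

G21
G90
G0 X28.08 Y100.63
M3 S560
G01 X244.51 Y86.89 F2233
G01 X237.66 Y116.63 F2233
G01 X110.63 Y69.87 F2233
G01 X28.08 Y100.63 F2233
M5
G0 X293.48 Y150.09
M3 S560
G01 X291.08 Y157.47 F2233
G01 X284.80 Y162.04 F2233
G01 X277.04 Y162.04 F2233
G01 X270.76 Y157.47 F2233
G01 X268.36 Y150.09 F2233
G01 X270.76 Y142.71 F2233
G01 X277.04 Y138.14 F2233
G01 X284.80 Y138.14 F2233
G01 X291.08 Y142.71 F2233
G01 X293.48 Y150.09 F2233
M5
G0 X72.83 Y86.91
M3 S560
G01 X225.92 Y86.91 F2233
G01 X225.92 Y71.06 F2233
G01 X72.83 Y71.06 F2233
G01 X72.83 Y86.91 F2233
M5
G0 X96.40 Y97.12
M3 S560
G01 X133.29 Y114.57 F2233
G01 X169.92 Y96.61 F2233
G01 X178.73 Y56.77 F2233
G01 X153.07 Y25.05 F2233
G01 X112.27 Y25.33 F2233
G01 X87.05 Y57.40 F2233
G01 X96.40 Y97.12 F2233
M5
G0 X0.00 Y0.00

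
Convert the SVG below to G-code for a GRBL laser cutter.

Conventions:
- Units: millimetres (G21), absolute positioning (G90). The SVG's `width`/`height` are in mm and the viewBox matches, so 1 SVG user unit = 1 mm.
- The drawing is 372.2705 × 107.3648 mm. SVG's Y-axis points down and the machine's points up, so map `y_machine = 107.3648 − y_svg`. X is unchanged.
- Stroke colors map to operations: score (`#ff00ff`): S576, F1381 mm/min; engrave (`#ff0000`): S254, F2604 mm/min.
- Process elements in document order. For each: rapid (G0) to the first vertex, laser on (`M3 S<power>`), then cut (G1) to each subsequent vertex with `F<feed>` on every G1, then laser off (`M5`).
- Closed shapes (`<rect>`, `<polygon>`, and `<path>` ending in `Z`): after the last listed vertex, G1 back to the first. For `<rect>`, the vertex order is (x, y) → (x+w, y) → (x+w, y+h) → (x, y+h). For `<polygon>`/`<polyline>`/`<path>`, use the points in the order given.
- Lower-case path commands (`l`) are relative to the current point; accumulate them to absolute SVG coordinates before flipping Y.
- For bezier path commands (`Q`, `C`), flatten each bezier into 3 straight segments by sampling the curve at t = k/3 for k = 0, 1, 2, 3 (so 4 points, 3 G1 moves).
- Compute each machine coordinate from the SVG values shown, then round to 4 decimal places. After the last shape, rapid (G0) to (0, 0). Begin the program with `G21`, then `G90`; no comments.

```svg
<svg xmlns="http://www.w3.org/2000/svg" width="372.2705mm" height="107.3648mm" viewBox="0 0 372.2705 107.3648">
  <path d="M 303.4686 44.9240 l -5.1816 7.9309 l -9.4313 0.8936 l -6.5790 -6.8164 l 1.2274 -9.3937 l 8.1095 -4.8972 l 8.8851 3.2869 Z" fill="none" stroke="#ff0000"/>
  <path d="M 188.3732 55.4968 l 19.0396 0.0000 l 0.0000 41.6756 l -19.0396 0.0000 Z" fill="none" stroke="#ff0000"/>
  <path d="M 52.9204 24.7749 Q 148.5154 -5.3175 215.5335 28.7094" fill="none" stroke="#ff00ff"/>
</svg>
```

G21
G90
G0 X303.4686 Y62.4408
M3 S254
G1 X298.2870 Y54.5099 F2604
G1 X288.8557 Y53.6163 F2604
G1 X282.2767 Y60.4327 F2604
G1 X283.5041 Y69.8264 F2604
G1 X291.6136 Y74.7236 F2604
G1 X300.4987 Y71.4367 F2604
G1 X303.4686 Y62.4408 F2604
M5
G0 X188.3732 Y51.8680
M3 S254
G1 X207.4128 Y51.8680 F2604
G1 X207.4128 Y10.1924 F2604
G1 X188.3732 Y10.1924 F2604
G1 X188.3732 Y51.8680 F2604
M5
G0 X52.9204 Y82.5899
M3 S576
G1 X113.4752 Y95.5271 F1381
G1 X167.6796 Y94.2156 F1381
G1 X215.5335 Y78.6554 F1381
M5
G0 X0.0000 Y0.0000

Since the viewBox matches the mm dimensions, user units are millimetres directly. The only transform is the Y-flip y_m = 107.3648 − y_svg.

Shape 1 is a regular polygon drawn with `<path>`. Its stroke #ff0000 means engrave at S254, F2604. After flipping Y the toolpath is (303.4686,62.4408) → (298.2870,54.5099) → (288.8557,53.6163) → (282.2767,60.4327) → (283.5041,69.8264) → (291.6136,74.7236) → (300.4987,71.4367) → (303.4686,62.4408), returning to the start.

Shape 2 is a rectangle drawn with `<path>`. Its stroke #ff0000 means engrave at S254, F2604. After flipping Y the toolpath is (188.3732,51.8680) → (207.4128,51.8680) → (207.4128,10.1924) → (188.3732,10.1924) → (188.3732,51.8680), returning to the start.

Shape 3 is a quadratic bezier drawn with `<path>`. Its stroke #ff00ff means score at S576, F1381. After flipping Y the toolpath is (52.9204,82.5899) → (113.4752,95.5271) → (167.6796,94.2156) → (215.5335,78.6554).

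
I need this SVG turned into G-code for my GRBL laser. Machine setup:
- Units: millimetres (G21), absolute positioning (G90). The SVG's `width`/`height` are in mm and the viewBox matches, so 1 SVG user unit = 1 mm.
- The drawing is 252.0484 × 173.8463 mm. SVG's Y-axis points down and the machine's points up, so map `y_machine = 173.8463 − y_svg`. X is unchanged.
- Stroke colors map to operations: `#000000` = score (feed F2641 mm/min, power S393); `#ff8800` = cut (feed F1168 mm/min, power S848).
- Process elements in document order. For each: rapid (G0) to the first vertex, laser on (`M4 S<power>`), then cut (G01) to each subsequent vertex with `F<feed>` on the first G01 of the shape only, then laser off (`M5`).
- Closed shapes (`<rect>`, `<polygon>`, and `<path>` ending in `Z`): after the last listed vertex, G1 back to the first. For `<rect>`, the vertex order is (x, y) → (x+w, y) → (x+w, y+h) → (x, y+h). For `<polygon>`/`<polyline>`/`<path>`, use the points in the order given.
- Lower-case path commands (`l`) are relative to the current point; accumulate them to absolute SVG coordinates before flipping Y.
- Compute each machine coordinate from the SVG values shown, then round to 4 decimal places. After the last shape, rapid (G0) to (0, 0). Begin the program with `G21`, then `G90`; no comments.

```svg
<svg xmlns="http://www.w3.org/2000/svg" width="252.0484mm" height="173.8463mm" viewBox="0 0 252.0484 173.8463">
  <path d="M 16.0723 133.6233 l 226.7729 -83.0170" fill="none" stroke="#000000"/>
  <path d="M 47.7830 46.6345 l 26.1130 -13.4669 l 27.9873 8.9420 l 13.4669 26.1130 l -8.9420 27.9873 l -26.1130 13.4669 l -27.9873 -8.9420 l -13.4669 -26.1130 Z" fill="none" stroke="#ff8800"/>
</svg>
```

viewBox `0 0 252.0484 173.8463` with mm width/height → 1 unit = 1 mm. Flip: y_m = 173.8463 − y_svg.

**Shape 1** — `<path>` line segment, stroke `#000000` → score (S393, F2641). Machine vertices: (16.0723,40.2230) → (242.8452,123.2400). Open path.

**Shape 2** — `<path>` regular polygon, stroke `#ff8800` → cut (S848, F1168). Machine vertices: (47.7830,127.2118) → (73.8960,140.6787) → (101.8833,131.7367) → (115.3502,105.6237) → (106.4082,77.6364) → (80.2952,64.1695) → (52.3079,73.1115) → (38.8410,99.2245) → (47.7830,127.2118). Closed: final G1 returns to the first vertex.

G21
G90
G0 X16.0723 Y40.2230
M4 S393
G01 X242.8452 Y123.2400 F2641
M5
G0 X47.7830 Y127.2118
M4 S848
G01 X73.8960 Y140.6787 F1168
G01 X101.8833 Y131.7367
G01 X115.3502 Y105.6237
G01 X106.4082 Y77.6364
G01 X80.2952 Y64.1695
G01 X52.3079 Y73.1115
G01 X38.8410 Y99.2245
G01 X47.7830 Y127.2118
M5
G0 X0.0000 Y0.0000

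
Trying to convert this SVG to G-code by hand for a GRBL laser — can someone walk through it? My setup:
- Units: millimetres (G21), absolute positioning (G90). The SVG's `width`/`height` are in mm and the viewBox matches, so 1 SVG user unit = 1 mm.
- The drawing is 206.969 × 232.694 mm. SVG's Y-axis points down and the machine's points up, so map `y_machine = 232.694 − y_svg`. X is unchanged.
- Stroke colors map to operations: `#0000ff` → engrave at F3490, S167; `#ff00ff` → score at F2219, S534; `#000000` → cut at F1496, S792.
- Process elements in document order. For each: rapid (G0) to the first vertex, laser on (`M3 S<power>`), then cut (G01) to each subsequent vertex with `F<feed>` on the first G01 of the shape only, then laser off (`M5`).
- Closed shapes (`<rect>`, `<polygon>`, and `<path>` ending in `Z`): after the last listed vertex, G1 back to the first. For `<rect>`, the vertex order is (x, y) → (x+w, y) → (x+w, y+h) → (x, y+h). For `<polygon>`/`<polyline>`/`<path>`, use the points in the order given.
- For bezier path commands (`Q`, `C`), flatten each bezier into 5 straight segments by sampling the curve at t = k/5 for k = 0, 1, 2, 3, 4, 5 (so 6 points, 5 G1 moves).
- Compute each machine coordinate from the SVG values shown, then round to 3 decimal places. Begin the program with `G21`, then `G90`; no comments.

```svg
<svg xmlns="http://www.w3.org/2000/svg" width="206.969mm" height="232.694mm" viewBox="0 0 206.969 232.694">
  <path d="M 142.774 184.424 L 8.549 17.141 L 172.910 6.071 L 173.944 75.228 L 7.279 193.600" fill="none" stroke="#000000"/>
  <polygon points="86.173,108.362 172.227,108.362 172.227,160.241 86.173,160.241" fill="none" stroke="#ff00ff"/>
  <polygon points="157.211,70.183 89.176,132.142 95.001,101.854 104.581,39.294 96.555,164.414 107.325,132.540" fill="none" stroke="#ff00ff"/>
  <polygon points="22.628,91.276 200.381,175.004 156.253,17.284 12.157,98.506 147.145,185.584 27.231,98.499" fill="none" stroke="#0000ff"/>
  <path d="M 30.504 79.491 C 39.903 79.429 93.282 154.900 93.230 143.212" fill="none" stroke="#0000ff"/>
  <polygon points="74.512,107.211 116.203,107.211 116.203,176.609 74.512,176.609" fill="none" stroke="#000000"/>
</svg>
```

G21
G90
G0 X142.774 Y48.270
M3 S792
G01 X8.549 Y215.553 F1496
G01 X172.910 Y226.623
G01 X173.944 Y157.466
G01 X7.279 Y39.094
M5
G0 X86.173 Y124.332
M3 S534
G01 X172.227 Y124.332 F2219
G01 X172.227 Y72.453
G01 X86.173 Y72.453
G01 X86.173 Y124.332
M5
G0 X157.211 Y162.511
M3 S534
G01 X89.176 Y100.552 F2219
G01 X95.001 Y130.840
G01 X104.581 Y193.400
G01 X96.555 Y68.280
G01 X107.325 Y100.154
G01 X157.211 Y162.511
M5
G0 X22.628 Y141.418
M3 S167
G01 X200.381 Y57.690 F3490
G01 X156.253 Y215.410
G01 X12.157 Y134.188
G01 X147.145 Y47.110
G01 X27.231 Y134.195
G01 X22.628 Y141.418
M5
G0 X30.504 Y153.203
M3 S167
G01 X40.642 Y145.478 F3490
G01 X56.659 Y127.434
G01 X73.880 Y106.880
G01 X87.629 Y91.627
G01 X93.230 Y89.482
M5
G0 X74.512 Y125.483
M3 S792
G01 X116.203 Y125.483 F1496
G01 X116.203 Y56.085
G01 X74.512 Y56.085
G01 X74.512 Y125.483
M5

1 u = 1 mm; y_m = 232.694 − y.

[1] `<path>` open polyline, #000000→cut S792 F1496: (142.774,48.270) → (8.549,215.553) → (172.910,226.623) → (173.944,157.466) → (7.279,39.094)

[2] `<polygon>` rectangle, #ff00ff→score S534 F2219: (86.173,124.332) → (172.227,124.332) → (172.227,72.453) → (86.173,72.453) → (86.173,124.332) (closed)

[3] `<polygon>` closed polygon, #ff00ff→score S534 F2219: (157.211,162.511) → (89.176,100.552) → (95.001,130.840) → (104.581,193.400) → (96.555,68.280) → (107.325,100.154) → (157.211,162.511) (closed)

[4] `<polygon>` closed polygon, #0000ff→engrave S167 F3490: (22.628,141.418) → (200.381,57.690) → (156.253,215.410) → (12.157,134.188) → (147.145,47.110) → (27.231,134.195) → (22.628,141.418) (closed)

[5] `<path>` cubic bezier, #0000ff→engrave S167 F3490: (30.504,153.203) → (40.642,145.478) → (56.659,127.434) → (73.880,106.880) → (87.629,91.627) → (93.230,89.482)

[6] `<polygon>` rectangle, #000000→cut S792 F1496: (74.512,125.483) → (116.203,125.483) → (116.203,56.085) → (74.512,56.085) → (74.512,125.483) (closed)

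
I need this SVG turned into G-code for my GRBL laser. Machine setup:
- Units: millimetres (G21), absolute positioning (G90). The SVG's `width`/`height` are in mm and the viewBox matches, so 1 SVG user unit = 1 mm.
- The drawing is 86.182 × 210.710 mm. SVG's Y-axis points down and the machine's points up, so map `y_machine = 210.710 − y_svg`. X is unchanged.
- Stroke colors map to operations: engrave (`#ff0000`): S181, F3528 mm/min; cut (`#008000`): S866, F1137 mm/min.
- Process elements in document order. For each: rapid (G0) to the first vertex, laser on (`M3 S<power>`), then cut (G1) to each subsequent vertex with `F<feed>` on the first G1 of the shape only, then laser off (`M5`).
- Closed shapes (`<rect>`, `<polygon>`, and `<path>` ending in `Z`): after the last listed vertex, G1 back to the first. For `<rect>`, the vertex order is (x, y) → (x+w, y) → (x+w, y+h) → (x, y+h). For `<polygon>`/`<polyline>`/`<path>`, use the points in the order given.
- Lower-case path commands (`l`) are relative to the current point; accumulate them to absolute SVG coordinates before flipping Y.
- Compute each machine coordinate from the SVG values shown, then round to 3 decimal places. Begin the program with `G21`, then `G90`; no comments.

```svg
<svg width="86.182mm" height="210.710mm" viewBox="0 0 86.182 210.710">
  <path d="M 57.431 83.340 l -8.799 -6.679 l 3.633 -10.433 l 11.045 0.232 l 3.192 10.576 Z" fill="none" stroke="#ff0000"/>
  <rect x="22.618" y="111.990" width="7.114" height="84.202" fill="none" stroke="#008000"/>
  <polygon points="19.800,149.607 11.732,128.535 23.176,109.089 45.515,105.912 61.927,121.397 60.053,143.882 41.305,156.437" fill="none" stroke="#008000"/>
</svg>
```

G21
G90
G0 X57.431 Y127.370
M3 S181
G1 X48.632 Y134.049 F3528
G1 X52.265 Y144.482
G1 X63.310 Y144.250
G1 X66.502 Y133.674
G1 X57.431 Y127.370
M5
G0 X22.618 Y98.720
M3 S866
G1 X29.732 Y98.720 F1137
G1 X29.732 Y14.518
G1 X22.618 Y14.518
G1 X22.618 Y98.720
M5
G0 X19.800 Y61.103
M3 S866
G1 X11.732 Y82.175 F1137
G1 X23.176 Y101.621
G1 X45.515 Y104.798
G1 X61.927 Y89.313
G1 X60.053 Y66.828
G1 X41.305 Y54.273
G1 X19.800 Y61.103
M5

viewBox `0 0 86.182 210.710` with mm width/height → 1 unit = 1 mm. Flip: y_m = 210.710 − y_svg.

**Shape 1** — `<path>` regular polygon, stroke `#ff0000` → engrave (S181, F3528). Machine vertices: (57.431,127.370) → (48.632,134.049) → (52.265,144.482) → (63.310,144.250) → (66.502,133.674) → (57.431,127.370). Closed: final G1 returns to the first vertex.

**Shape 2** — `<rect>` rectangle, stroke `#008000` → cut (S866, F1137). Machine vertices: (22.618,98.720) → (29.732,98.720) → (29.732,14.518) → (22.618,14.518) → (22.618,98.720). Closed: final G1 returns to the first vertex.

**Shape 3** — `<polygon>` regular polygon, stroke `#008000` → cut (S866, F1137). Machine vertices: (19.800,61.103) → (11.732,82.175) → (23.176,101.621) → (45.515,104.798) → (61.927,89.313) → (60.053,66.828) → (41.305,54.273) → (19.800,61.103). Closed: final G1 returns to the first vertex.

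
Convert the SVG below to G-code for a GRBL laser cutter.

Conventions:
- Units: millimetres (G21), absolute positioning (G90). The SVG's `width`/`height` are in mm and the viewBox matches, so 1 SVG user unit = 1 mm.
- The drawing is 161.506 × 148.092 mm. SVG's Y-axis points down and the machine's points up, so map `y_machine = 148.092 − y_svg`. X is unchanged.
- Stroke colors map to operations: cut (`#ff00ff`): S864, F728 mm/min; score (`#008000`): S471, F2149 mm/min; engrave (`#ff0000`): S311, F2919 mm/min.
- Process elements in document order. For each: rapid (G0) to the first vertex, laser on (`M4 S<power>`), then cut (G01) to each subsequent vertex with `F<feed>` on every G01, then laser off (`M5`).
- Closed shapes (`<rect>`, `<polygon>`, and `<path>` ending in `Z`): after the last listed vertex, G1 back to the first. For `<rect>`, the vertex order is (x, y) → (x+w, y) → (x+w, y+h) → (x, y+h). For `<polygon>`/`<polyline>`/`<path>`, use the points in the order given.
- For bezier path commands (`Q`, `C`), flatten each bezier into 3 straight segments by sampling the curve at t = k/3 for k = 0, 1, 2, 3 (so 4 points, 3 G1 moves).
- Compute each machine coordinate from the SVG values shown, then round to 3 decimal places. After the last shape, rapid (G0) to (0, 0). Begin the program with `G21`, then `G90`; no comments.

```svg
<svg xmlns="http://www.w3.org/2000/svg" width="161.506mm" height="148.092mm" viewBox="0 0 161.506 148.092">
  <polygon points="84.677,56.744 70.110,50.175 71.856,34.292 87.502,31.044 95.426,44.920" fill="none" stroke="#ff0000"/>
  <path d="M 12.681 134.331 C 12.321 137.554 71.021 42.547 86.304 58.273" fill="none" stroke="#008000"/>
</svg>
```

1 u = 1 mm; y_m = 148.092 − y.

[1] `<polygon>` regular polygon, #ff0000→engrave S311 F2919: (84.677,91.348) → (70.110,97.917) → (71.856,113.800) → (87.502,117.048) → (95.426,103.172) → (84.677,91.348) (closed)

[2] `<path>` cubic bezier, #008000→score S471 F2149: (12.681,13.761) → (28.212,35.542) → (60.344,76.373) → (86.304,89.819)

G21
G90
G0 X84.677 Y91.348
M4 S311
G01 X70.110 Y97.917 F2919
G01 X71.856 Y113.800 F2919
G01 X87.502 Y117.048 F2919
G01 X95.426 Y103.172 F2919
G01 X84.677 Y91.348 F2919
M5
G0 X12.681 Y13.761
M4 S471
G01 X28.212 Y35.542 F2149
G01 X60.344 Y76.373 F2149
G01 X86.304 Y89.819 F2149
M5
G0 X0.000 Y0.000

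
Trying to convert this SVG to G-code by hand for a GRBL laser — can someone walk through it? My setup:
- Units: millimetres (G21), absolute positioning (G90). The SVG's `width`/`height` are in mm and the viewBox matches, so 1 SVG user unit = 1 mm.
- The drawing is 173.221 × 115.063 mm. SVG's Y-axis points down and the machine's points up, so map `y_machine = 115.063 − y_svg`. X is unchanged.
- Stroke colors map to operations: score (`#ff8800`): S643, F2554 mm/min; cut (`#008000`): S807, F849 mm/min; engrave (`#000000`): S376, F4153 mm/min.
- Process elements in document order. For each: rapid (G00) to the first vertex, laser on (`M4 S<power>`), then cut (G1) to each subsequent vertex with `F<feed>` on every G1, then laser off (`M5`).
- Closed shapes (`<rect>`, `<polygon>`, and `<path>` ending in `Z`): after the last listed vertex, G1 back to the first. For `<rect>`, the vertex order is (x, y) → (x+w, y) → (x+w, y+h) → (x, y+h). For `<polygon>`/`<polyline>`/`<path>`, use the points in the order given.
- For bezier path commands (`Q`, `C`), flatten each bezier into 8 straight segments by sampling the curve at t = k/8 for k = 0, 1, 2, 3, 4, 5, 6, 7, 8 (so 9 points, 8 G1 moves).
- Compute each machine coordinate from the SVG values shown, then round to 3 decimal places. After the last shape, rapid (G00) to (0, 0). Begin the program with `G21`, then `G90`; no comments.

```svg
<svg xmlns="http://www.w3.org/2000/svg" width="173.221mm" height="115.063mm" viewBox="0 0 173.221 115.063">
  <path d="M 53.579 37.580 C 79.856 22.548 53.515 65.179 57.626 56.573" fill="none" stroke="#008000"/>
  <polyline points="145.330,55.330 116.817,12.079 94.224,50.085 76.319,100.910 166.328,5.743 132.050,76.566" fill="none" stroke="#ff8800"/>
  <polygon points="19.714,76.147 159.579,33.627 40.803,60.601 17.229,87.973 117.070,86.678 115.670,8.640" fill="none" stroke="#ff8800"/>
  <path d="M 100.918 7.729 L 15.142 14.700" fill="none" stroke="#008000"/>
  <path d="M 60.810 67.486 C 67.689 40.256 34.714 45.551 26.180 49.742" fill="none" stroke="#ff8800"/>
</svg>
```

Since the viewBox matches the mm dimensions, user units are millimetres directly. The only transform is the Y-flip y_m = 115.063 − y_svg.

Shape 1 is a cubic bezier drawn with `<path>`. Its stroke #008000 means cut at S807, F849. After flipping Y the toolpath is (53.579,77.483) → (61.129,80.630) → (64.719,79.647) → (65.323,75.810) → (63.915,70.396) → (61.467,64.681) → (58.955,59.941) → (57.350,57.452) → (57.626,58.490).

Shape 2 is a open polyline drawn with `<polyline>`. Its stroke #ff8800 means score at S643, F2554. After flipping Y the toolpath is (145.330,59.733) → (116.817,102.984) → (94.224,64.978) → (76.319,14.153) → (166.328,109.320) → (132.050,38.497).

Shape 3 is a closed polygon drawn with `<polygon>`. Its stroke #ff8800 means score at S643, F2554. After flipping Y the toolpath is (19.714,38.916) → (159.579,81.436) → (40.803,54.462) → (17.229,27.090) → (117.070,28.385) → (115.670,106.423) → (19.714,38.916), returning to the start.

Shape 4 is a line segment drawn with `<path>`. Its stroke #008000 means cut at S807, F849. After flipping Y the toolpath is (100.918,107.334) → (15.142,100.363).

Shape 5 is a cubic bezier drawn with `<path>`. Its stroke #ff8800 means score at S643, F2554. After flipping Y the toolpath is (60.810,47.577) → (61.647,56.329) → (59.501,62.427) → (55.126,66.263) → (49.275,68.232) → (42.701,68.728) → (36.159,68.146) → (30.400,66.879) → (26.180,65.321).

G21
G90
G00 X53.579 Y77.483
M4 S807
G1 X61.129 Y80.630 F849
G1 X64.719 Y79.647 F849
G1 X65.323 Y75.810 F849
G1 X63.915 Y70.396 F849
G1 X61.467 Y64.681 F849
G1 X58.955 Y59.941 F849
G1 X57.350 Y57.452 F849
G1 X57.626 Y58.490 F849
M5
G00 X145.330 Y59.733
M4 S643
G1 X116.817 Y102.984 F2554
G1 X94.224 Y64.978 F2554
G1 X76.319 Y14.153 F2554
G1 X166.328 Y109.320 F2554
G1 X132.050 Y38.497 F2554
M5
G00 X19.714 Y38.916
M4 S643
G1 X159.579 Y81.436 F2554
G1 X40.803 Y54.462 F2554
G1 X17.229 Y27.090 F2554
G1 X117.070 Y28.385 F2554
G1 X115.670 Y106.423 F2554
G1 X19.714 Y38.916 F2554
M5
G00 X100.918 Y107.334
M4 S807
G1 X15.142 Y100.363 F849
M5
G00 X60.810 Y47.577
M4 S643
G1 X61.647 Y56.329 F2554
G1 X59.501 Y62.427 F2554
G1 X55.126 Y66.263 F2554
G1 X49.275 Y68.232 F2554
G1 X42.701 Y68.728 F2554
G1 X36.159 Y68.146 F2554
G1 X30.400 Y66.879 F2554
G1 X26.180 Y65.321 F2554
M5
G00 X0.000 Y0.000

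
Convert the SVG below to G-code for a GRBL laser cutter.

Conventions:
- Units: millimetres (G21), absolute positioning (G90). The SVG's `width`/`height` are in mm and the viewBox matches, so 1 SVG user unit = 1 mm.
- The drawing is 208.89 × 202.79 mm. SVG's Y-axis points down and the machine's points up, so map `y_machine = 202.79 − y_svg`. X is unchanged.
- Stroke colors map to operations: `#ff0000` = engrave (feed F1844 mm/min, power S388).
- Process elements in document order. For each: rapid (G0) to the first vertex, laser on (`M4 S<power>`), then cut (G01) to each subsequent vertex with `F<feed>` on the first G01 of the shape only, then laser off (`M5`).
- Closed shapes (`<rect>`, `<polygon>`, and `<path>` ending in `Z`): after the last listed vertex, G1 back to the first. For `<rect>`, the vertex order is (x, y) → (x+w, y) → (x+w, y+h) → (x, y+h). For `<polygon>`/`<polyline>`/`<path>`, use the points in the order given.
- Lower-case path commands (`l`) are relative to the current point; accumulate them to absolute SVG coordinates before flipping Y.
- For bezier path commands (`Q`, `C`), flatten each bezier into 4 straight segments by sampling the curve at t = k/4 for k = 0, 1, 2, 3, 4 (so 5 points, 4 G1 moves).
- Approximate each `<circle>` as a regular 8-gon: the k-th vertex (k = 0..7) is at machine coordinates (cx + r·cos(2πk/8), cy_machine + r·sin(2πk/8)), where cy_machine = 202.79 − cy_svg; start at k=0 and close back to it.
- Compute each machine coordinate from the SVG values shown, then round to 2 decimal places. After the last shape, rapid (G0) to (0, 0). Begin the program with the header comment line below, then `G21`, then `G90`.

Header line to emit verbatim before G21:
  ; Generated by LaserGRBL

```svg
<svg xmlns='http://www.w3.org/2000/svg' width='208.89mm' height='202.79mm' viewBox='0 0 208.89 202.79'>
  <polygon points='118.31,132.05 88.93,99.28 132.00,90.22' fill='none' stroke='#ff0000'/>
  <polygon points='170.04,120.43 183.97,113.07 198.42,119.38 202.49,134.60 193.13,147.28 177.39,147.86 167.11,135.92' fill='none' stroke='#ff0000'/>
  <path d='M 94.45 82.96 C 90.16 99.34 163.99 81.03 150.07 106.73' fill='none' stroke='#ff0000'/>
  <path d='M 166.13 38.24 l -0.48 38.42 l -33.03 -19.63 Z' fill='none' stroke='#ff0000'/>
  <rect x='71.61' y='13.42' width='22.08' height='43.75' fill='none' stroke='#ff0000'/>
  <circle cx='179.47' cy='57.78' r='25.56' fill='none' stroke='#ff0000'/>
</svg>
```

; Generated by LaserGRBL
G21
G90
G0 X118.31 Y70.74
M4 S388
G01 X88.93 Y103.51 F1844
G01 X132.00 Y112.57
G01 X118.31 Y70.74
M5
G0 X170.04 Y82.36
M4 S388
G01 X183.97 Y89.72 F1844
G01 X198.42 Y83.41
G01 X202.49 Y68.19
G01 X193.13 Y55.51
G01 X177.39 Y54.93
G01 X167.11 Y66.87
G01 X170.04 Y82.36
M5
G0 X94.45 Y119.83
M4 S388
G01 X103.29 Y112.82 F1844
G01 X125.87 Y111.44
G01 X146.65 Y108.31
G01 X150.07 Y96.06
M5
G0 X166.13 Y164.55
M4 S388
G01 X165.65 Y126.13 F1844
G01 X132.62 Y145.76
G01 X166.13 Y164.55
M5
G0 X71.61 Y189.37
M4 S388
G01 X93.69 Y189.37 F1844
G01 X93.69 Y145.62
G01 X71.61 Y145.62
G01 X71.61 Y189.37
M5
G0 X205.03 Y145.01
M4 S388
G01 X197.54 Y163.08 F1844
G01 X179.47 Y170.57
G01 X161.40 Y163.08
G01 X153.91 Y145.01
G01 X161.40 Y126.94
G01 X179.47 Y119.45
G01 X197.54 Y126.94
G01 X205.03 Y145.01
M5
G0 X0.00 Y0.00

Since the viewBox matches the mm dimensions, user units are millimetres directly. The only transform is the Y-flip y_m = 202.79 − y_svg.

Shape 1 is a regular polygon drawn with `<polygon>`. Its stroke #ff0000 means engrave at S388, F1844. After flipping Y the toolpath is (118.31,70.74) → (88.93,103.51) → (132.00,112.57) → (118.31,70.74), returning to the start.

Shape 2 is a regular polygon drawn with `<polygon>`. Its stroke #ff0000 means engrave at S388, F1844. After flipping Y the toolpath is (170.04,82.36) → (183.97,89.72) → (198.42,83.41) → (202.49,68.19) → (193.13,55.51) → (177.39,54.93) → (167.11,66.87) → (170.04,82.36), returning to the start.

Shape 3 is a cubic bezier drawn with `<path>`. Its stroke #ff0000 means engrave at S388, F1844. After flipping Y the toolpath is (94.45,119.83) → (103.29,112.82) → (125.87,111.44) → (146.65,108.31) → (150.07,96.06).

Shape 4 is a regular polygon drawn with `<path>`. Its stroke #ff0000 means engrave at S388, F1844. After flipping Y the toolpath is (166.13,164.55) → (165.65,126.13) → (132.62,145.76) → (166.13,164.55), returning to the start.

Shape 5 is a rectangle drawn with `<rect>`. Its stroke #ff0000 means engrave at S388, F1844. After flipping Y the toolpath is (71.61,189.37) → (93.69,189.37) → (93.69,145.62) → (71.61,145.62) → (71.61,189.37), returning to the start.

Shape 6 is a circle drawn with `<circle>`. Its stroke #ff0000 means engrave at S388, F1844. After flipping Y the toolpath is (205.03,145.01) → (197.54,163.08) → (179.47,170.57) → (161.40,163.08) → (153.91,145.01) → (161.40,126.94) → (179.47,119.45) → (197.54,126.94) → (205.03,145.01), returning to the start.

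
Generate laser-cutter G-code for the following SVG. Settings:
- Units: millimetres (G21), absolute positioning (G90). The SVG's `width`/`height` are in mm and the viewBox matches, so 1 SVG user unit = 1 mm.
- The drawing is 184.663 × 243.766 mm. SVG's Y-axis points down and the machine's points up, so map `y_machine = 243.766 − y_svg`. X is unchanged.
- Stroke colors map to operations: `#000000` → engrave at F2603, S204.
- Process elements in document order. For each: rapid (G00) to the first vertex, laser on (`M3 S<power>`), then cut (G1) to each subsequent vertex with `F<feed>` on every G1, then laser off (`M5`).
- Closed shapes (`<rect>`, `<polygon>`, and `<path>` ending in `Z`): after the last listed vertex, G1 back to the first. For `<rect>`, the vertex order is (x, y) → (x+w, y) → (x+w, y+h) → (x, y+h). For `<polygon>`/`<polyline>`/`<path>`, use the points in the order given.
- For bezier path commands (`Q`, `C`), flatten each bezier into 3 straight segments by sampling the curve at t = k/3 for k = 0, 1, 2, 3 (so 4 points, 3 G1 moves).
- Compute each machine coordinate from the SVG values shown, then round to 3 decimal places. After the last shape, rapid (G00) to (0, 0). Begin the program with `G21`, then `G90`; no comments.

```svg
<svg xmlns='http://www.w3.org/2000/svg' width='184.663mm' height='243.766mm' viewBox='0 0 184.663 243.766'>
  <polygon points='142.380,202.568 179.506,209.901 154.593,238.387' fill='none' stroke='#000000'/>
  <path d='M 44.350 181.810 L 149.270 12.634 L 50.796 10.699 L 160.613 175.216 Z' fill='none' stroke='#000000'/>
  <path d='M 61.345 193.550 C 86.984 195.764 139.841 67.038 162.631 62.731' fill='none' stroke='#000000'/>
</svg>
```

1 u = 1 mm; y_m = 243.766 − y.

[1] `<polygon>` regular polygon, #000000→engrave S204 F2603: (142.380,41.198) → (179.506,33.865) → (154.593,5.379) → (142.380,41.198) (closed)

[2] `<path>` closed polygon, #000000→engrave S204 F2603: (44.350,61.956) → (149.270,231.132) → (50.796,233.067) → (160.613,68.550) → (44.350,61.956) (closed)

[3] `<path>` cubic bezier, #000000→engrave S204 F2603: (61.345,50.216) → (93.935,82.191) → (131.940,144.713) → (162.631,181.035)

G21
G90
G00 X142.380 Y41.198
M3 S204
G1 X179.506 Y33.865 F2603
G1 X154.593 Y5.379 F2603
G1 X142.380 Y41.198 F2603
M5
G00 X44.350 Y61.956
M3 S204
G1 X149.270 Y231.132 F2603
G1 X50.796 Y233.067 F2603
G1 X160.613 Y68.550 F2603
G1 X44.350 Y61.956 F2603
M5
G00 X61.345 Y50.216
M3 S204
G1 X93.935 Y82.191 F2603
G1 X131.940 Y144.713 F2603
G1 X162.631 Y181.035 F2603
M5
G00 X0.000 Y0.000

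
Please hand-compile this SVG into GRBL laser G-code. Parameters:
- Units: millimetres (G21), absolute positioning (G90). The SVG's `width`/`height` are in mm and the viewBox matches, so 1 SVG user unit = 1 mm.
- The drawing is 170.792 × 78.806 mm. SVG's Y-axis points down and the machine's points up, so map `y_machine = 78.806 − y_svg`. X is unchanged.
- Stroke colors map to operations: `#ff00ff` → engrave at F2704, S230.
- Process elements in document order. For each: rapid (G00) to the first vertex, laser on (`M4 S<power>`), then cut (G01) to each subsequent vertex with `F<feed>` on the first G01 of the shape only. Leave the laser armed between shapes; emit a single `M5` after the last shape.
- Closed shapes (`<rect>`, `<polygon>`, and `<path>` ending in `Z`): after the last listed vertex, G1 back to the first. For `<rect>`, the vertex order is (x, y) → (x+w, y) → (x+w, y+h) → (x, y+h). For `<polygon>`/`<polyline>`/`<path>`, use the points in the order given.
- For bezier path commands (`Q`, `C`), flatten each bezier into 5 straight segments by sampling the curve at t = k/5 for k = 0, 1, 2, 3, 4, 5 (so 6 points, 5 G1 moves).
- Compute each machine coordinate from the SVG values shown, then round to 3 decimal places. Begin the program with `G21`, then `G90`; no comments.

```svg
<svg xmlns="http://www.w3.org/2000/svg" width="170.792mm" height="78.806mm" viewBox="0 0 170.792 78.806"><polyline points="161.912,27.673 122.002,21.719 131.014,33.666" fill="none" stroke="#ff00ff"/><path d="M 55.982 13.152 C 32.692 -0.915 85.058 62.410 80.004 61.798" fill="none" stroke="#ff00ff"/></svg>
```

G21
G90
G00 X161.912 Y51.133
M4 S230
G01 X122.002 Y57.087 F2704
G01 X131.014 Y45.140
G00 X55.982 Y65.654
M4 S230
G01 X50.022 Y65.938 F2704
G01 X55.832 Y54.431
G01 X67.024 Y37.918
G01 X77.211 Y23.183
G01 X80.004 Y17.008
M5

Since the viewBox matches the mm dimensions, user units are millimetres directly. The only transform is the Y-flip y_m = 78.806 − y_svg.

Shape 1 is a open polyline drawn with `<polyline>`. Its stroke #ff00ff means engrave at S230, F2704. After flipping Y the toolpath is (161.912,51.133) → (122.002,57.087) → (131.014,45.140).

Shape 2 is a cubic bezier drawn with `<path>`. Its stroke #ff00ff means engrave at S230, F2704. After flipping Y the toolpath is (55.982,65.654) → (50.022,65.938) → (55.832,54.431) → (67.024,37.918) → (77.211,23.183) → (80.004,17.008).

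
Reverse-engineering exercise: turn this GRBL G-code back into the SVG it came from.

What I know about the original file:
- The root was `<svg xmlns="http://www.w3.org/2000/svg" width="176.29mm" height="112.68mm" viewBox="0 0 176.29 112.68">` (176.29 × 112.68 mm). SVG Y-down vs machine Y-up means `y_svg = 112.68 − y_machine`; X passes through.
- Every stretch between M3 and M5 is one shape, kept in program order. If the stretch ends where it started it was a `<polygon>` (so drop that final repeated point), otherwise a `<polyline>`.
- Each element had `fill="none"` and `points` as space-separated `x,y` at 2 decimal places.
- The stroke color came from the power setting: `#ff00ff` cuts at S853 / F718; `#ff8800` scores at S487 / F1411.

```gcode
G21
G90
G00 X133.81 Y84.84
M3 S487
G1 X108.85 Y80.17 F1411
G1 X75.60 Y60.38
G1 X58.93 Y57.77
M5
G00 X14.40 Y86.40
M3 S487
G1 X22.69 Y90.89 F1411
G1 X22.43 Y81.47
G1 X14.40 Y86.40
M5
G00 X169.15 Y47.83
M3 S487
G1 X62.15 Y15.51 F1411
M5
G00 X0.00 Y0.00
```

<svg xmlns="http://www.w3.org/2000/svg" width="176.29mm" height="112.68mm" viewBox="0 0 176.29 112.68">
  <polyline points="133.81,27.84 108.85,32.51 75.60,52.30 58.93,54.91" fill="none" stroke="#ff8800"/>
  <polygon points="14.40,26.28 22.69,21.79 22.43,31.21" fill="none" stroke="#ff8800"/>
  <polyline points="169.15,64.85 62.15,97.17" fill="none" stroke="#ff8800"/>
</svg>

y_svg = 112.68 − y_m. Every run uses S487, so all elements get stroke `#ff8800` (score).

[1] open run; points: 133.81,27.84 108.85,32.51 75.60,52.30 58.93,54.91

[2] closed run; points: 14.40,26.28 22.69,21.79 22.43,31.21

[3] open run; points: 169.15,64.85 62.15,97.17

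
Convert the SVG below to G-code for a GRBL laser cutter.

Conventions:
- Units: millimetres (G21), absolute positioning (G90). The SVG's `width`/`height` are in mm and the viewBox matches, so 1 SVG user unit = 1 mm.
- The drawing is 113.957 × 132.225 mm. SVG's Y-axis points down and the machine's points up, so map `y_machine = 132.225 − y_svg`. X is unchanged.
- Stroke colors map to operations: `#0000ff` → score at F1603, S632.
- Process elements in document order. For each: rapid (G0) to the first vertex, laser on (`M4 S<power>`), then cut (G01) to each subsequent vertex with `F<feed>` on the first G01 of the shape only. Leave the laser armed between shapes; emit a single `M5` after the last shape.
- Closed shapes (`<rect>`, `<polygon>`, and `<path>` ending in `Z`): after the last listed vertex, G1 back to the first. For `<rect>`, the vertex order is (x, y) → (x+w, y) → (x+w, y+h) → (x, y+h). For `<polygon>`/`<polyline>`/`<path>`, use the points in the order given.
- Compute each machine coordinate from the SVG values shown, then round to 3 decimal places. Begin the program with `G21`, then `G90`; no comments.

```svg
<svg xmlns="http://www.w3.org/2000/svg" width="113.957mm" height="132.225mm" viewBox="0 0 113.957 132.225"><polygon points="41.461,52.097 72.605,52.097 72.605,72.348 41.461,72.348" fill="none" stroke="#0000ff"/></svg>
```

G21
G90
G0 X41.461 Y80.128
M4 S632
G01 X72.605 Y80.128 F1603
G01 X72.605 Y59.877
G01 X41.461 Y59.877
G01 X41.461 Y80.128
M5

viewBox `0 0 113.957 132.225` with mm width/height → 1 unit = 1 mm. Flip: y_m = 132.225 − y_svg.

**Shape 1** — `<polygon>` rectangle, stroke `#0000ff` → score (S632, F1603). Machine vertices: (41.461,80.128) → (72.605,80.128) → (72.605,59.877) → (41.461,59.877) → (41.461,80.128). Closed: final G1 returns to the first vertex.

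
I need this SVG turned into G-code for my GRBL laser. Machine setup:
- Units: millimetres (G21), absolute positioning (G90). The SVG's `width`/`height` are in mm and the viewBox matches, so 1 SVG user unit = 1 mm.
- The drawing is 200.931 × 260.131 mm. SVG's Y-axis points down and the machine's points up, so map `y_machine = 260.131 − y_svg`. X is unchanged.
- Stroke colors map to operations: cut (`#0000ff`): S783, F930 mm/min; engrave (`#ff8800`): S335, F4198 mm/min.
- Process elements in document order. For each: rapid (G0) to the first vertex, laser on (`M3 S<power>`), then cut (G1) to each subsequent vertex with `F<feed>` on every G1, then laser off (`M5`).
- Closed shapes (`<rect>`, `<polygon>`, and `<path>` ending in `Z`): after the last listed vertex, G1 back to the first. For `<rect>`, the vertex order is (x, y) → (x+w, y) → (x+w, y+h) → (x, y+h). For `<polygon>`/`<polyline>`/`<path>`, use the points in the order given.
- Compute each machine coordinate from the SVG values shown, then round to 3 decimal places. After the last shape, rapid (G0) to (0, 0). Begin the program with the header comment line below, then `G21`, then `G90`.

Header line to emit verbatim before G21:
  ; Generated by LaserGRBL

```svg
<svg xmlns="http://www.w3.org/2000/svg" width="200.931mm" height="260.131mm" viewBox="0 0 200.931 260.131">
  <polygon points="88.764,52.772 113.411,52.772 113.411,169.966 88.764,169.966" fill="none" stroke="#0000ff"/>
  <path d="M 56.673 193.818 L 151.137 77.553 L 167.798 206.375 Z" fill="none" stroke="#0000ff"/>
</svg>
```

; Generated by LaserGRBL
G21
G90
G0 X88.764 Y207.359
M3 S783
G1 X113.411 Y207.359 F930
G1 X113.411 Y90.165 F930
G1 X88.764 Y90.165 F930
G1 X88.764 Y207.359 F930
M5
G0 X56.673 Y66.313
M3 S783
G1 X151.137 Y182.578 F930
G1 X167.798 Y53.756 F930
G1 X56.673 Y66.313 F930
M5
G0 X0.000 Y0.000

1 u = 1 mm; y_m = 260.131 − y.

[1] `<polygon>` rectangle, #0000ff→cut S783 F930: (88.764,207.359) → (113.411,207.359) → (113.411,90.165) → (88.764,90.165) → (88.764,207.359) (closed)

[2] `<path>` closed polygon, #0000ff→cut S783 F930: (56.673,66.313) → (151.137,182.578) → (167.798,53.756) → (56.673,66.313) (closed)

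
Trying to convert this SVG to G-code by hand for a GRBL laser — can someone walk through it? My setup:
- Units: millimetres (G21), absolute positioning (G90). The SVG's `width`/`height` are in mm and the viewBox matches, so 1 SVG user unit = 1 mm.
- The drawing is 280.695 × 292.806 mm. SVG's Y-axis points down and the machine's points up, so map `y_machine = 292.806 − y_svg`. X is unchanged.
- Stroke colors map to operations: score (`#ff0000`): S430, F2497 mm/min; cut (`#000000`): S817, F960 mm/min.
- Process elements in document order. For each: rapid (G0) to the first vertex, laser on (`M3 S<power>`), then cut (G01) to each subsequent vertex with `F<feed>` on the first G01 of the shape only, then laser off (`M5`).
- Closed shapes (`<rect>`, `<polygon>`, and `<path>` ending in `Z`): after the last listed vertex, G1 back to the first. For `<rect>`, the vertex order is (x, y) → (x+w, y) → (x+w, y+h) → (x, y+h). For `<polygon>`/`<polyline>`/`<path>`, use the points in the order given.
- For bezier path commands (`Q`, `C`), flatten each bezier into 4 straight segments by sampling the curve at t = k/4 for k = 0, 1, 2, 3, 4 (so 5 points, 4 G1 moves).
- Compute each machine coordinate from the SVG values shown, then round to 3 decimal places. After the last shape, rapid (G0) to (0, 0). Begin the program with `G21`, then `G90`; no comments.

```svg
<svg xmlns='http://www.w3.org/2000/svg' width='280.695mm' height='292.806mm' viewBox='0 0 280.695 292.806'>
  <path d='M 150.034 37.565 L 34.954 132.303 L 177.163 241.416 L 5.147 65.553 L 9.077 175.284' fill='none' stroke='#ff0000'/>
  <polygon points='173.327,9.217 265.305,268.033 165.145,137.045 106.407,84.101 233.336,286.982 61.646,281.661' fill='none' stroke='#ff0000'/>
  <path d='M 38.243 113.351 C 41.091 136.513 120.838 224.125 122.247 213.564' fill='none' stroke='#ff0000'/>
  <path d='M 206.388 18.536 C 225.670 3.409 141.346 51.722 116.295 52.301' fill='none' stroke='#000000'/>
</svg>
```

G21
G90
G0 X150.034 Y255.241
M3 S430
G01 X34.954 Y160.503 F2497
G01 X177.163 Y51.390
G01 X5.147 Y227.253
G01 X9.077 Y117.522
M5
G0 X173.327 Y283.589
M3 S430
G01 X265.305 Y24.773 F2497
G01 X165.145 Y155.761
G01 X106.407 Y208.705
G01 X233.336 Y5.824
G01 X61.646 Y11.145
G01 X173.327 Y283.589
M5
G0 X38.243 Y179.455
M3 S430
G01 X52.372 Y152.540 F2497
G01 X80.785 Y116.702
G01 X108.927 Y87.188
G01 X122.247 Y79.242
M5
G0 X206.388 Y274.270
M3 S817
G01 X203.968 Y275.457 F960
G01 X177.966 Y263.277
G01 X143.652 Y248.152
G01 X116.295 Y240.505
M5
G0 X0.000 Y0.000

1 u = 1 mm; y_m = 292.806 − y.

[1] `<path>` open polyline, #ff0000→score S430 F2497: (150.034,255.241) → (34.954,160.503) → (177.163,51.390) → (5.147,227.253) → (9.077,117.522)

[2] `<polygon>` closed polygon, #ff0000→score S430 F2497: (173.327,283.589) → (265.305,24.773) → (165.145,155.761) → (106.407,208.705) → (233.336,5.824) → (61.646,11.145) → (173.327,283.589) (closed)

[3] `<path>` cubic bezier, #ff0000→score S430 F2497: (38.243,179.455) → (52.372,152.540) → (80.785,116.702) → (108.927,87.188) → (122.247,79.242)

[4] `<path>` cubic bezier, #000000→cut S817 F960: (206.388,274.270) → (203.968,275.457) → (177.966,263.277) → (143.652,248.152) → (116.295,240.505)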